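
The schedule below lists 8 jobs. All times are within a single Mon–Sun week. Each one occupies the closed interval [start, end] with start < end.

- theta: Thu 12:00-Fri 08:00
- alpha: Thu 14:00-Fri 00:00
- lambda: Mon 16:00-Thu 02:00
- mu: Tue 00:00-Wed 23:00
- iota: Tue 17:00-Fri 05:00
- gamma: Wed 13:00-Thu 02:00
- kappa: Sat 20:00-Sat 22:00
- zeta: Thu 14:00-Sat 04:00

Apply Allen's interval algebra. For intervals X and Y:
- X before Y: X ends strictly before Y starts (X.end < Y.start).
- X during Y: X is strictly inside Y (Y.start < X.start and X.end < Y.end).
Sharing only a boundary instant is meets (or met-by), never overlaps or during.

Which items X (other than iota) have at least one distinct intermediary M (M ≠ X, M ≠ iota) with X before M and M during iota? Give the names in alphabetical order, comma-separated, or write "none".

Target iota = [Tue 17:00, Fri 05:00].
Intermediaries M with M during iota: alpha, gamma.
Via alpha — items with X before alpha: gamma, lambda, mu.
Via gamma — items with X before gamma: none.
Union: gamma, lambda, mu.

gamma, lambda, mu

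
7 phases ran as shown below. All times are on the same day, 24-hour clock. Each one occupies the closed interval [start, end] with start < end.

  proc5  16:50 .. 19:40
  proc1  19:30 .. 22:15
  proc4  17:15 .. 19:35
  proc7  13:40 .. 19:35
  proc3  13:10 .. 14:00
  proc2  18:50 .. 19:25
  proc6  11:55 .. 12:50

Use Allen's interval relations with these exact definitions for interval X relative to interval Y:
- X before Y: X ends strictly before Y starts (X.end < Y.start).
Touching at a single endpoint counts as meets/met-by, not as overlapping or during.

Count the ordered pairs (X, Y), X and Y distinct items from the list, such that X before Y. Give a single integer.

11

Checking all 42 ordered pairs for relation 'before'; matching pairs in alphabetical order:
(proc2, proc1): proc2 before proc1 ✓
(proc3, proc1): proc3 before proc1 ✓
(proc3, proc2): proc3 before proc2 ✓
(proc3, proc4): proc3 before proc4 ✓
(proc3, proc5): proc3 before proc5 ✓
(proc6, proc1): proc6 before proc1 ✓
(proc6, proc2): proc6 before proc2 ✓
(proc6, proc3): proc6 before proc3 ✓
(proc6, proc4): proc6 before proc4 ✓
(proc6, proc5): proc6 before proc5 ✓
(proc6, proc7): proc6 before proc7 ✓
Count: 11.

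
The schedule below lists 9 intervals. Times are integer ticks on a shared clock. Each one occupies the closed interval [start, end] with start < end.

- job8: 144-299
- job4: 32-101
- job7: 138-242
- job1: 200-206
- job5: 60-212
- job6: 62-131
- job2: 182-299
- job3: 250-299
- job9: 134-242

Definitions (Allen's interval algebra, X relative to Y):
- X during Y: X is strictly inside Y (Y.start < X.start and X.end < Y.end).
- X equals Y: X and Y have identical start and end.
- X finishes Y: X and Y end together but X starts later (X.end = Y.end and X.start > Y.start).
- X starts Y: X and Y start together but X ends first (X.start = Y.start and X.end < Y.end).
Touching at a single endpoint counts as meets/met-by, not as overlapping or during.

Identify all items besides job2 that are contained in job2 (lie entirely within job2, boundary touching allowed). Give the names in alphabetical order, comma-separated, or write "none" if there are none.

Target job2 = [182, 299].
job1 [200, 206] → during → yes.
job3 [250, 299] → finishes → yes.
job4 [32, 101] → before → no.
job5 [60, 212] → overlaps → no.
job6 [62, 131] → before → no.
job7 [138, 242] → overlaps → no.
job8 [144, 299] → finished-by → no.
job9 [134, 242] → overlaps → no.
Result: job1, job3.

job1, job3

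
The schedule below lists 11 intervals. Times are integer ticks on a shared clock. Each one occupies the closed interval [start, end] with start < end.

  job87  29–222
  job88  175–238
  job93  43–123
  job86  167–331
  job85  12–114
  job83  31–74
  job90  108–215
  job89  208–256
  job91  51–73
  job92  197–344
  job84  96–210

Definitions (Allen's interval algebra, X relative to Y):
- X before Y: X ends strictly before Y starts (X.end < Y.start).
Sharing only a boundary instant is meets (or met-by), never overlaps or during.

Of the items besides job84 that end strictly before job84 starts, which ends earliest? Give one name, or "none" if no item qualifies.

job91

Target job84 = [96, 210].
job83 [31, 74] → before → candidate.
job85 [12, 114] → overlaps → excluded.
job86 [167, 331] → overlapped-by → excluded.
job87 [29, 222] → contains → excluded.
job88 [175, 238] → overlapped-by → excluded.
job89 [208, 256] → overlapped-by → excluded.
job90 [108, 215] → overlapped-by → excluded.
job91 [51, 73] → before → candidate.
job92 [197, 344] → overlapped-by → excluded.
job93 [43, 123] → overlaps → excluded.
Among candidates, earliest end is 73 → job91.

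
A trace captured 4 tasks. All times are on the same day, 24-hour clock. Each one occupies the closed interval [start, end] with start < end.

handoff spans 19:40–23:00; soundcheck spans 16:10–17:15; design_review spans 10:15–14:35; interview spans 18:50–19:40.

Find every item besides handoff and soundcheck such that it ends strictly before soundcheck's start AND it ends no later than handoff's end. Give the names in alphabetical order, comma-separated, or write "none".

Conditions: its end is strictly before soundcheck's start (X.end < 16:10) AND its end is no later than handoff's end (X.end <= 23:00).
design_review: end 14:35 < 16:10? ✓; end 14:35 <= 23:00? ✓ → yes.
interview: end 19:40 < 16:10? ✗; end 19:40 <= 23:00? ✓ → no.
Result: design_review.

design_review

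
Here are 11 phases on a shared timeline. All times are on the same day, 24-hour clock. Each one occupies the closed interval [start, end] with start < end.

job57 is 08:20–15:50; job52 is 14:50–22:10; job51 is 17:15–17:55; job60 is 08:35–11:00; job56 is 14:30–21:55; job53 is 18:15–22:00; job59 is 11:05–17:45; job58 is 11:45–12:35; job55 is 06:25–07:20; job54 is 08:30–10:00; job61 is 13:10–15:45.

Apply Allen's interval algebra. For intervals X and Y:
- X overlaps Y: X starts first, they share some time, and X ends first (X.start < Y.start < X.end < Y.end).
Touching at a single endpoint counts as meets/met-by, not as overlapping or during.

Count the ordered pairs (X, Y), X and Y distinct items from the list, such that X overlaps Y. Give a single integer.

11

Checking all 110 ordered pairs for relation 'overlaps'; matching pairs in alphabetical order:
(job54, job60): job54 overlaps job60 ✓
(job56, job52): job56 overlaps job52 ✓
(job56, job53): job56 overlaps job53 ✓
(job57, job52): job57 overlaps job52 ✓
(job57, job56): job57 overlaps job56 ✓
(job57, job59): job57 overlaps job59 ✓
(job59, job51): job59 overlaps job51 ✓
(job59, job52): job59 overlaps job52 ✓
(job59, job56): job59 overlaps job56 ✓
(job61, job52): job61 overlaps job52 ✓
(job61, job56): job61 overlaps job56 ✓
Count: 11.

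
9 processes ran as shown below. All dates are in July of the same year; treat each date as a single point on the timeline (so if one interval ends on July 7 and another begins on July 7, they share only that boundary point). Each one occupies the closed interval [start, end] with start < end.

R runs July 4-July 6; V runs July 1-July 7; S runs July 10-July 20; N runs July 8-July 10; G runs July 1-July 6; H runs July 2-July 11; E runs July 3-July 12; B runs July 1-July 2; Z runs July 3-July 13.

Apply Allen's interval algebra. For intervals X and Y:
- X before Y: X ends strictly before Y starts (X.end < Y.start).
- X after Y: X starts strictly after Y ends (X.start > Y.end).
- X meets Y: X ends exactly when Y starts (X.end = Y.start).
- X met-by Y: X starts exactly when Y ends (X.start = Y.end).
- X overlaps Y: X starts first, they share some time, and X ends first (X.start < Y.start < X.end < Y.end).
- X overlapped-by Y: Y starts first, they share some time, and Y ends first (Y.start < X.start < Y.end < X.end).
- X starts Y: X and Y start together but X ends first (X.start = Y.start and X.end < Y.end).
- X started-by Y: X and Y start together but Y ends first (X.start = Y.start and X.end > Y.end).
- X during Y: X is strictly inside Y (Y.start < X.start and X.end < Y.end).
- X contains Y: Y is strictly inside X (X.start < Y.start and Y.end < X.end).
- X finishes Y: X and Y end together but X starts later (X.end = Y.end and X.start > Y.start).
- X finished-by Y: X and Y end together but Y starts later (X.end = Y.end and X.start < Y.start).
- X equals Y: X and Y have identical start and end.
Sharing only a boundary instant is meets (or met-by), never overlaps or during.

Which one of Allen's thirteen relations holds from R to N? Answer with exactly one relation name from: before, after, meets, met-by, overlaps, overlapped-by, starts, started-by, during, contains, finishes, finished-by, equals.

R = [July 4, July 6]; N = [July 8, July 10].
Compare endpoints: R.start < N.start, R.start < N.end, R.end < N.start, R.end < N.end.
That pattern is 'before'.

before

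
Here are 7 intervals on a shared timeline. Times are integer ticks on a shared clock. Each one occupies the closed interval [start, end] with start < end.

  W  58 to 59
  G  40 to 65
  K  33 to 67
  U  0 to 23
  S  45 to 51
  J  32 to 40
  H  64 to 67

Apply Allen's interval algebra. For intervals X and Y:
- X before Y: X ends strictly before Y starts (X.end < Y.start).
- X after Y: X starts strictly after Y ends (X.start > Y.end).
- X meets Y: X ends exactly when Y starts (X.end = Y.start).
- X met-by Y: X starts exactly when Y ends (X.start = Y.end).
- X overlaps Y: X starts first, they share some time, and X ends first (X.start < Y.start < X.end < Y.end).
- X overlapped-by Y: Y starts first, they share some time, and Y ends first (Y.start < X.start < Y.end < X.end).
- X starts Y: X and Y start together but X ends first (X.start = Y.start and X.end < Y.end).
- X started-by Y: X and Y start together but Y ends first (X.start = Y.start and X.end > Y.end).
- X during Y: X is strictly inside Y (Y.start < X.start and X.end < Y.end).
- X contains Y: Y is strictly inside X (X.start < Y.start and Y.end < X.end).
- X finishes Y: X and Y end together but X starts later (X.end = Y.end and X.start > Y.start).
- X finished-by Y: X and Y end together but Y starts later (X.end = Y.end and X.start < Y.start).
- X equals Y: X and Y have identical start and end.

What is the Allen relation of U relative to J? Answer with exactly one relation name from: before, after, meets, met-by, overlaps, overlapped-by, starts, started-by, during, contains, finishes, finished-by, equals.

before

U = [0, 23]; J = [32, 40].
Compare endpoints: U.start < J.start, U.start < J.end, U.end < J.start, U.end < J.end.
That pattern is 'before'.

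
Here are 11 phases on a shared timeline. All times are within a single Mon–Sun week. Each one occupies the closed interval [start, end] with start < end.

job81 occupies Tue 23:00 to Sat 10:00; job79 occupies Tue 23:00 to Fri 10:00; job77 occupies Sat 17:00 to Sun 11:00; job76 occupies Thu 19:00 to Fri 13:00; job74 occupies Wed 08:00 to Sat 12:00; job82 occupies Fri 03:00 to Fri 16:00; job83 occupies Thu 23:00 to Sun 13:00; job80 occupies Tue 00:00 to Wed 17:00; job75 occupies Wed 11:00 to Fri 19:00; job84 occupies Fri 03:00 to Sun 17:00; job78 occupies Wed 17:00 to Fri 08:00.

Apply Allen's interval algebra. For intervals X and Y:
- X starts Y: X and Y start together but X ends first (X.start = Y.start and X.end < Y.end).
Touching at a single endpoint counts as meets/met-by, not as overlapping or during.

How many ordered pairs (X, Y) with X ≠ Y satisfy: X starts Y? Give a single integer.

Checking all 110 ordered pairs for relation 'starts'; matching pairs in alphabetical order:
(job79, job81): job79 starts job81 ✓
(job82, job84): job82 starts job84 ✓
Count: 2.

2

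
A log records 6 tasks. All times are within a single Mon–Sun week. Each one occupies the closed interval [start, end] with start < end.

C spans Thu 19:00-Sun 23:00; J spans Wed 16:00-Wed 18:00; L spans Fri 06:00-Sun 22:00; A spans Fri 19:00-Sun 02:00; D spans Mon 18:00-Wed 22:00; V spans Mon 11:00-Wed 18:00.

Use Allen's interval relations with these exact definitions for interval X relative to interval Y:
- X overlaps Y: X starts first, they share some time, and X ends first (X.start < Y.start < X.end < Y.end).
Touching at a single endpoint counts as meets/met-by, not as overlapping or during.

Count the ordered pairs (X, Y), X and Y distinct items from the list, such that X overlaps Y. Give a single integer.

Checking all 30 ordered pairs for relation 'overlaps'; matching pairs in alphabetical order:
(V, D): V overlaps D ✓
Count: 1.

1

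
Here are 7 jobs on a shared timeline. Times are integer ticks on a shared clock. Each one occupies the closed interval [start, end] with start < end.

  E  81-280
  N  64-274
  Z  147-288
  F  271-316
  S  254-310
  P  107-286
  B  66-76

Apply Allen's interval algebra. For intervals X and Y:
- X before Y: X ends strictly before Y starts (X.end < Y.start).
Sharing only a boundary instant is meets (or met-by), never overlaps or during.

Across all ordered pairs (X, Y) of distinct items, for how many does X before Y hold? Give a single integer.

5

Checking all 42 ordered pairs for relation 'before'; matching pairs in alphabetical order:
(B, E): B before E ✓
(B, F): B before F ✓
(B, P): B before P ✓
(B, S): B before S ✓
(B, Z): B before Z ✓
Count: 5.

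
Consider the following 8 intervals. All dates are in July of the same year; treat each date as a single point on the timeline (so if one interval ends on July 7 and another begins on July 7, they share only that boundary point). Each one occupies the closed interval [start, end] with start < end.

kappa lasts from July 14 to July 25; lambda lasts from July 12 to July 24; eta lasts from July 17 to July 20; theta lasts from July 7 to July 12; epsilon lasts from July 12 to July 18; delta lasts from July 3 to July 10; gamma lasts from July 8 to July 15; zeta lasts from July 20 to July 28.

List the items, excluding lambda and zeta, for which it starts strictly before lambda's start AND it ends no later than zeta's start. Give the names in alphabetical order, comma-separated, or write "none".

Conditions: its start is strictly before lambda's start (X.start < July 12) AND its end is no later than zeta's start (X.end <= July 20).
delta: start July 3 < July 12? ✓; end July 10 <= July 20? ✓ → yes.
epsilon: start July 12 < July 12? ✗; end July 18 <= July 20? ✓ → no.
eta: start July 17 < July 12? ✗; end July 20 <= July 20? ✓ → no.
gamma: start July 8 < July 12? ✓; end July 15 <= July 20? ✓ → yes.
kappa: start July 14 < July 12? ✗; end July 25 <= July 20? ✗ → no.
theta: start July 7 < July 12? ✓; end July 12 <= July 20? ✓ → yes.
Result: delta, gamma, theta.

delta, gamma, theta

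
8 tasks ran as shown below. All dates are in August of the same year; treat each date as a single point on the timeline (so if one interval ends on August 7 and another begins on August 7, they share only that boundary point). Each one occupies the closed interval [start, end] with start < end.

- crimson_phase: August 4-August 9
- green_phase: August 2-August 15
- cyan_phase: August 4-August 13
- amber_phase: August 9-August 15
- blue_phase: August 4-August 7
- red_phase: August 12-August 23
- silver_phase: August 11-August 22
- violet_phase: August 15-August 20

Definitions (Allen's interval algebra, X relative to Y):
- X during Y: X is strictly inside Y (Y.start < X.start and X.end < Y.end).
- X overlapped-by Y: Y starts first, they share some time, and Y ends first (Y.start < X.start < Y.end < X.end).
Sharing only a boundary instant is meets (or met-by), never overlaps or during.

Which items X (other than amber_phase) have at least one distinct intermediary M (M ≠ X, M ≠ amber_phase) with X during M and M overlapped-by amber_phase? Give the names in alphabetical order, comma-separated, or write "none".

violet_phase

Target amber_phase = [August 9, August 15].
Intermediaries M with M overlapped-by amber_phase: red_phase, silver_phase.
Via red_phase — items with X during red_phase: violet_phase.
Via silver_phase — items with X during silver_phase: violet_phase.
Union: violet_phase.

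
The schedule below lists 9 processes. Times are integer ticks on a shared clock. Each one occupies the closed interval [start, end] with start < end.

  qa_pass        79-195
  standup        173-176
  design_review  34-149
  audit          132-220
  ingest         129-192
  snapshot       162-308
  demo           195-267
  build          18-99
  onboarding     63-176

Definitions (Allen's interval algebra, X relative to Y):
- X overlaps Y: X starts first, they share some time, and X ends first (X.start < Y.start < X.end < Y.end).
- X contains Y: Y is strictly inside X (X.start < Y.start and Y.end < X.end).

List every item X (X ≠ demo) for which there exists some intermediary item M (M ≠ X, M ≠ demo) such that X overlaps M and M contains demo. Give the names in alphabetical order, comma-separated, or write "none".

Target demo = [195, 267].
Intermediaries M with M contains demo: snapshot.
Via snapshot — items with X overlaps snapshot: audit, ingest, onboarding, qa_pass.
Union: audit, ingest, onboarding, qa_pass.

audit, ingest, onboarding, qa_pass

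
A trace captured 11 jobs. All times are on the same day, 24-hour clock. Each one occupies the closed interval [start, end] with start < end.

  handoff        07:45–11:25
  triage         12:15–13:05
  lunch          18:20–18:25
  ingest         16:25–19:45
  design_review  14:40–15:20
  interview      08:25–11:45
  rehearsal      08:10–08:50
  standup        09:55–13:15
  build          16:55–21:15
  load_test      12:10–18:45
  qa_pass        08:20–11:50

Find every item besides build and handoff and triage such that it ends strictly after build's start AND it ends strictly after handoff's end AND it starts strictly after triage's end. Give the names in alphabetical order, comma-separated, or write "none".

Conditions: its end is strictly after build's start (X.end > 16:55) AND its end is strictly after handoff's end (X.end > 11:25) AND its start is strictly after triage's end (X.start > 13:05).
design_review: end 15:20 > 16:55? ✗; end 15:20 > 11:25? ✓; start 14:40 > 13:05? ✓ → no.
ingest: end 19:45 > 16:55? ✓; end 19:45 > 11:25? ✓; start 16:25 > 13:05? ✓ → yes.
interview: end 11:45 > 16:55? ✗; end 11:45 > 11:25? ✓; start 08:25 > 13:05? ✗ → no.
load_test: end 18:45 > 16:55? ✓; end 18:45 > 11:25? ✓; start 12:10 > 13:05? ✗ → no.
lunch: end 18:25 > 16:55? ✓; end 18:25 > 11:25? ✓; start 18:20 > 13:05? ✓ → yes.
qa_pass: end 11:50 > 16:55? ✗; end 11:50 > 11:25? ✓; start 08:20 > 13:05? ✗ → no.
rehearsal: end 08:50 > 16:55? ✗; end 08:50 > 11:25? ✗; start 08:10 > 13:05? ✗ → no.
standup: end 13:15 > 16:55? ✗; end 13:15 > 11:25? ✓; start 09:55 > 13:05? ✗ → no.
Result: ingest, lunch.

ingest, lunch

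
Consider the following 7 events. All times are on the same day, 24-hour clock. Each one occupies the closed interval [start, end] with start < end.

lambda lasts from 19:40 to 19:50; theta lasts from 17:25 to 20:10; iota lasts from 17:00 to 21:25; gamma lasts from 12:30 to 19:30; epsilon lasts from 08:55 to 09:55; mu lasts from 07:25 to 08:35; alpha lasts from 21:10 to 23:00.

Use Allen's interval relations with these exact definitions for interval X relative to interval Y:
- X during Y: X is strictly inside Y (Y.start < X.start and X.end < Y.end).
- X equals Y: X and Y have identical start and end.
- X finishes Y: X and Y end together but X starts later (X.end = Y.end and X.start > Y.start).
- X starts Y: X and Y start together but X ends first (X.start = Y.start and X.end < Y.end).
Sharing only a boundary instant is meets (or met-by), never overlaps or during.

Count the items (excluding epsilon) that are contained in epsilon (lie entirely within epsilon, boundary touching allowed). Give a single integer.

Target epsilon = [08:55, 09:55].
alpha [21:10, 23:00] → after → no.
gamma [12:30, 19:30] → after → no.
iota [17:00, 21:25] → after → no.
lambda [19:40, 19:50] → after → no.
mu [07:25, 08:35] → before → no.
theta [17:25, 20:10] → after → no.
Total: 0.

0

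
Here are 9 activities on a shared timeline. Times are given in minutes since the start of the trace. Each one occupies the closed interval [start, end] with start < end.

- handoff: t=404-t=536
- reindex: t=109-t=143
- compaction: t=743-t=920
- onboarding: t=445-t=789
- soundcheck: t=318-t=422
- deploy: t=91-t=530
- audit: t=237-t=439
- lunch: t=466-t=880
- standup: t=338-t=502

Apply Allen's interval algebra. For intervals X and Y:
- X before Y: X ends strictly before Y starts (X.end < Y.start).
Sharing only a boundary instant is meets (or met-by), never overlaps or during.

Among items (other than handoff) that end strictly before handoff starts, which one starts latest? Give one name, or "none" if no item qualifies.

Target handoff = [t=404, t=536].
audit [t=237, t=439] → overlaps → excluded.
compaction [t=743, t=920] → after → excluded.
deploy [t=91, t=530] → overlaps → excluded.
lunch [t=466, t=880] → overlapped-by → excluded.
onboarding [t=445, t=789] → overlapped-by → excluded.
reindex [t=109, t=143] → before → candidate.
soundcheck [t=318, t=422] → overlaps → excluded.
standup [t=338, t=502] → overlaps → excluded.
Among candidates, latest start is t=109 → reindex.

reindex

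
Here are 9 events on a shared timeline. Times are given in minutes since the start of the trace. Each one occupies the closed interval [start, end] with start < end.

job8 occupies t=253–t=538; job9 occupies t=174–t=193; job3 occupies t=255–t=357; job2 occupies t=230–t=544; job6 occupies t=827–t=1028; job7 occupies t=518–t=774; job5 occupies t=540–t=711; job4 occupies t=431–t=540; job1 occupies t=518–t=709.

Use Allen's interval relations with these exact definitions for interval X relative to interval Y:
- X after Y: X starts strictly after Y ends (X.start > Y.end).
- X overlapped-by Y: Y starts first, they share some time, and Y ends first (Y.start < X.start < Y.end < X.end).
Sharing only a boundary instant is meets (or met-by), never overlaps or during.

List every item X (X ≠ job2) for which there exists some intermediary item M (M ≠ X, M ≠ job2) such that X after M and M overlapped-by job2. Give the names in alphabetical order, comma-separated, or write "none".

Target job2 = [t=230, t=544].
Intermediaries M with M overlapped-by job2: job1, job5, job7.
Via job1 — items with X after job1: job6.
Via job5 — items with X after job5: job6.
Via job7 — items with X after job7: job6.
Union: job6.

job6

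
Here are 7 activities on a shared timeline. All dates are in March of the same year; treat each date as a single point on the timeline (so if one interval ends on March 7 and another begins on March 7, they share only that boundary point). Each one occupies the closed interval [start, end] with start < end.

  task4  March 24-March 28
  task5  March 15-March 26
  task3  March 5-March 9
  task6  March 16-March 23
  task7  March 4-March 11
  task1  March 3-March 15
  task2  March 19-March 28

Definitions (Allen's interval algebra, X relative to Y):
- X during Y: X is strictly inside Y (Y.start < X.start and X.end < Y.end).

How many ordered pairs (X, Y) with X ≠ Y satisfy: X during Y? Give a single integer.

4

Checking all 42 ordered pairs for relation 'during'; matching pairs in alphabetical order:
(task3, task1): task3 during task1 ✓
(task3, task7): task3 during task7 ✓
(task6, task5): task6 during task5 ✓
(task7, task1): task7 during task1 ✓
Count: 4.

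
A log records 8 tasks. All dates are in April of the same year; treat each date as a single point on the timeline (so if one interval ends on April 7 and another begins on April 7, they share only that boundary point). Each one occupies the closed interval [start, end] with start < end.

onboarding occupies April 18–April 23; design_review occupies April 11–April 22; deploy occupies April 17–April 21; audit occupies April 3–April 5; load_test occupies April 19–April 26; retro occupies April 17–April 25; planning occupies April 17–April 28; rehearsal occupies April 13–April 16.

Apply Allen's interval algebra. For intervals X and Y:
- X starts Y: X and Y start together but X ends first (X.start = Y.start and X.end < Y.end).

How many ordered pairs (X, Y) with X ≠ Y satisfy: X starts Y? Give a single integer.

Checking all 56 ordered pairs for relation 'starts'; matching pairs in alphabetical order:
(deploy, planning): deploy starts planning ✓
(deploy, retro): deploy starts retro ✓
(retro, planning): retro starts planning ✓
Count: 3.

3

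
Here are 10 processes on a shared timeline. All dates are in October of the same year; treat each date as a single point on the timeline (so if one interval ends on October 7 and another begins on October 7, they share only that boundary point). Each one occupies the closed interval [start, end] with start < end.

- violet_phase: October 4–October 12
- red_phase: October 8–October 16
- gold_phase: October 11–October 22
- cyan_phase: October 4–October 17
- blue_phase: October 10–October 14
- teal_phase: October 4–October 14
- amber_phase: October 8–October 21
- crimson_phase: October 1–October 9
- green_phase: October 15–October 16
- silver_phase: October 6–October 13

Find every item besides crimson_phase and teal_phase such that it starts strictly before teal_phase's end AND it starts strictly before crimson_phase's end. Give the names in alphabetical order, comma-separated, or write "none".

Conditions: its start is strictly before teal_phase's end (X.start < October 14) AND its start is strictly before crimson_phase's end (X.start < October 9).
amber_phase: start October 8 < October 14? ✓; start October 8 < October 9? ✓ → yes.
blue_phase: start October 10 < October 14? ✓; start October 10 < October 9? ✗ → no.
cyan_phase: start October 4 < October 14? ✓; start October 4 < October 9? ✓ → yes.
gold_phase: start October 11 < October 14? ✓; start October 11 < October 9? ✗ → no.
green_phase: start October 15 < October 14? ✗; start October 15 < October 9? ✗ → no.
red_phase: start October 8 < October 14? ✓; start October 8 < October 9? ✓ → yes.
silver_phase: start October 6 < October 14? ✓; start October 6 < October 9? ✓ → yes.
violet_phase: start October 4 < October 14? ✓; start October 4 < October 9? ✓ → yes.
Result: amber_phase, cyan_phase, red_phase, silver_phase, violet_phase.

amber_phase, cyan_phase, red_phase, silver_phase, violet_phase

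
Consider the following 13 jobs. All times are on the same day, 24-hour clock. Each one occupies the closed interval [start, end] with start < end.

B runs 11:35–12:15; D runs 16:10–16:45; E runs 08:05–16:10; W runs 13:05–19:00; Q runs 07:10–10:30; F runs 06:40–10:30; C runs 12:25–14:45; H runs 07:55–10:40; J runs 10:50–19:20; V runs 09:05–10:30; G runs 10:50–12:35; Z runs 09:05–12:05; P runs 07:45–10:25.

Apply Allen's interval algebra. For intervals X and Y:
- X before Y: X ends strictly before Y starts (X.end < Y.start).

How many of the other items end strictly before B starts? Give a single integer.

Target B = [11:35, 12:15].
C [12:25, 14:45] → after → no.
D [16:10, 16:45] → after → no.
E [08:05, 16:10] → contains → no.
F [06:40, 10:30] → before → counts.
G [10:50, 12:35] → contains → no.
H [07:55, 10:40] → before → counts.
J [10:50, 19:20] → contains → no.
P [07:45, 10:25] → before → counts.
Q [07:10, 10:30] → before → counts.
V [09:05, 10:30] → before → counts.
W [13:05, 19:00] → after → no.
Z [09:05, 12:05] → overlaps → no.
Total: 5.

5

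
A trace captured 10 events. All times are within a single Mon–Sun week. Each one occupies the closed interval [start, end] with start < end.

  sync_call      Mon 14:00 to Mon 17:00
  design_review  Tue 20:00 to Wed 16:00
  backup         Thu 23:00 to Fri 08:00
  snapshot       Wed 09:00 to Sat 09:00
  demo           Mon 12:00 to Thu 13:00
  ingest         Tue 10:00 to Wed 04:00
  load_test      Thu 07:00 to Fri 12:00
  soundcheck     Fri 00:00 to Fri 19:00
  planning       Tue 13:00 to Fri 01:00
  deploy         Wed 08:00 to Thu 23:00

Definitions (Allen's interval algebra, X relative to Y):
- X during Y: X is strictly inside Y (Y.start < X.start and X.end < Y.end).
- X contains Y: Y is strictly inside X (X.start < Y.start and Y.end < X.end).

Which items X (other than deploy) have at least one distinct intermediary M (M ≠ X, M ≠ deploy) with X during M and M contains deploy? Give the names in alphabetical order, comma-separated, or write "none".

design_review

Target deploy = [Wed 08:00, Thu 23:00].
Intermediaries M with M contains deploy: planning.
Via planning — items with X during planning: design_review.
Union: design_review.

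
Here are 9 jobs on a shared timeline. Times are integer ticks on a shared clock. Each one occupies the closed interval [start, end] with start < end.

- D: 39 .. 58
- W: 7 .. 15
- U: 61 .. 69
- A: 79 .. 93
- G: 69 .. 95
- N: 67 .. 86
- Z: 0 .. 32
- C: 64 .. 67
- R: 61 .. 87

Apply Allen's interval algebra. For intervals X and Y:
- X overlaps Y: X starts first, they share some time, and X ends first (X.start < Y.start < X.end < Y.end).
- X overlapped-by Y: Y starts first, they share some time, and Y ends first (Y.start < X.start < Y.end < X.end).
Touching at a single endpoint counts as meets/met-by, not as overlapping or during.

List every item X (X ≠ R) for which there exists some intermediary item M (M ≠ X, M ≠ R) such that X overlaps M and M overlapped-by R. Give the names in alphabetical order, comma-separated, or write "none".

N

Target R = [61, 87].
Intermediaries M with M overlapped-by R: A, G.
Via A — items with X overlaps A: N.
Via G — items with X overlaps G: N.
Union: N.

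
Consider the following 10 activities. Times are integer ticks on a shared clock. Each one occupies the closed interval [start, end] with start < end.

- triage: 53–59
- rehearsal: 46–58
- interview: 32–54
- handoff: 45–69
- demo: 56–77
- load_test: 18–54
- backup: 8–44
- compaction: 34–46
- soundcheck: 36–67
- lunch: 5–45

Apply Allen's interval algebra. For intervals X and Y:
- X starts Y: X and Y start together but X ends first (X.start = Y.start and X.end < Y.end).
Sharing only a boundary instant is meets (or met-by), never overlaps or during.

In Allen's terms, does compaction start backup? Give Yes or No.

compaction = [34, 46], backup = [8, 44].
Actual relation of compaction to backup: overlapped-by.
Asked whether 'starts' holds → No.

No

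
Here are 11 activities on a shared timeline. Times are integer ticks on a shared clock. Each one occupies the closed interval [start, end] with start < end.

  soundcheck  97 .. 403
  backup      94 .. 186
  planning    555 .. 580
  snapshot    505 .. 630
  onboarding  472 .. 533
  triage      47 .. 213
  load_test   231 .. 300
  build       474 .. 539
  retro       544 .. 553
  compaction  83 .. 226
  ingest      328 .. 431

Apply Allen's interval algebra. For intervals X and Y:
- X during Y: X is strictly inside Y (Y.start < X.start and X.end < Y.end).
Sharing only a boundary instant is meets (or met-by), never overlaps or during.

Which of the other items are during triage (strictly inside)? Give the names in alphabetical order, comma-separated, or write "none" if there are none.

Target triage = [47, 213].
backup [94, 186] → during → yes.
build [474, 539] → after → no.
compaction [83, 226] → overlapped-by → no.
ingest [328, 431] → after → no.
load_test [231, 300] → after → no.
onboarding [472, 533] → after → no.
planning [555, 580] → after → no.
retro [544, 553] → after → no.
snapshot [505, 630] → after → no.
soundcheck [97, 403] → overlapped-by → no.
Result: backup.

backup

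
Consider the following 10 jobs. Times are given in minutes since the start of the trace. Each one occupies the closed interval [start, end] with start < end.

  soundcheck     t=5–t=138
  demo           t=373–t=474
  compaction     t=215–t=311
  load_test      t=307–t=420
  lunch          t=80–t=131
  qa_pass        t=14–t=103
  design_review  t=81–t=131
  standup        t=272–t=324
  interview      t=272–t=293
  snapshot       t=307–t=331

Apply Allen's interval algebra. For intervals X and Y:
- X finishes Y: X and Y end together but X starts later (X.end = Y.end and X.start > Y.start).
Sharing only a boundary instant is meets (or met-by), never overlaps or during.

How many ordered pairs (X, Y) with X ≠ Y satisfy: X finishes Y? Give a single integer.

1

Checking all 90 ordered pairs for relation 'finishes'; matching pairs in alphabetical order:
(design_review, lunch): design_review finishes lunch ✓
Count: 1.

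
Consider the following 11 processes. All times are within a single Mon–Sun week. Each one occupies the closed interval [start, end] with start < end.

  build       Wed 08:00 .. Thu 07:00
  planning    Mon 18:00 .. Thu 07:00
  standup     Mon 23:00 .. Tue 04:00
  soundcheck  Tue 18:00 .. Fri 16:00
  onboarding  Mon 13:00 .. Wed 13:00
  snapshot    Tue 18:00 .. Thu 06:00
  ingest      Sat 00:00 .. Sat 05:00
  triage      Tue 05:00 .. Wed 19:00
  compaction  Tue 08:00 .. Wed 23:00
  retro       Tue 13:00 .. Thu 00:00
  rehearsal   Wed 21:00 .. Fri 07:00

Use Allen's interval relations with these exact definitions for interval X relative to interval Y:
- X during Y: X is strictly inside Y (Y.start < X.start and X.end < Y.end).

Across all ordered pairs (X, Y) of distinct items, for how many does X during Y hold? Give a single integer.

8

Checking all 110 ordered pairs for relation 'during'; matching pairs in alphabetical order:
(build, soundcheck): build during soundcheck ✓
(compaction, planning): compaction during planning ✓
(rehearsal, soundcheck): rehearsal during soundcheck ✓
(retro, planning): retro during planning ✓
(snapshot, planning): snapshot during planning ✓
(standup, onboarding): standup during onboarding ✓
(standup, planning): standup during planning ✓
(triage, planning): triage during planning ✓
Count: 8.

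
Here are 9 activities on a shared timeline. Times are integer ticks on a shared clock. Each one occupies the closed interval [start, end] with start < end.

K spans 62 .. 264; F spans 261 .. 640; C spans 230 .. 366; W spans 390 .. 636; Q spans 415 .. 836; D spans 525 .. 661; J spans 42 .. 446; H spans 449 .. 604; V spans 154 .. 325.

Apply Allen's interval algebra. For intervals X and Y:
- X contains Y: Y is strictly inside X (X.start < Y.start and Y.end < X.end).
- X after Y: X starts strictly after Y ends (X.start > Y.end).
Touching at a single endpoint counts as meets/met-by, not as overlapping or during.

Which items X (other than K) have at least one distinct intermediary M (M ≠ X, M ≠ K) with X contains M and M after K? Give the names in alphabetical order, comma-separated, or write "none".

F, Q, W

Target K = [62, 264].
Intermediaries M with M after K: D, H, Q, W.
Via D — items with X contains D: Q.
Via H — items with X contains H: F, Q, W.
Via Q — items with X contains Q: none.
Via W — items with X contains W: F.
Union: F, Q, W.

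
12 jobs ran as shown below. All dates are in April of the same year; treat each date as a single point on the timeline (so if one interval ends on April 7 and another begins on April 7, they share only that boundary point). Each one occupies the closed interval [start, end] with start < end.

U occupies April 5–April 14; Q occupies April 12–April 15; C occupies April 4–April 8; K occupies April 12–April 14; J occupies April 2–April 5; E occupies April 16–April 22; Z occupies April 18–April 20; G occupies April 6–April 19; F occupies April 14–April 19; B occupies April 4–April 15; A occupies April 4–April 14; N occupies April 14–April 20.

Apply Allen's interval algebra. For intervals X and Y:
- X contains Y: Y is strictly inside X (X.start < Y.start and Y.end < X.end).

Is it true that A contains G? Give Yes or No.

No

A = [April 4, April 14], G = [April 6, April 19].
Actual relation of A to G: overlaps.
Asked whether 'contains' holds → No.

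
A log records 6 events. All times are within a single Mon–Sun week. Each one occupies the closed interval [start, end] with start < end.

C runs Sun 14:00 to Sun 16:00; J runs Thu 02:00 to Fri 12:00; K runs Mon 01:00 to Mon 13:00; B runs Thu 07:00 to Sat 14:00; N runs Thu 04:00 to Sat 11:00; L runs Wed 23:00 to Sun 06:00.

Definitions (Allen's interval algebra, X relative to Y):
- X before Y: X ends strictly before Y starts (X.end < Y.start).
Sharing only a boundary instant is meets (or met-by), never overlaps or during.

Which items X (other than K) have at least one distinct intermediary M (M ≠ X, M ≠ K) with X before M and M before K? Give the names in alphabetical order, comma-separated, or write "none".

Target K = [Mon 01:00, Mon 13:00].
Intermediaries M with M before K: none.
Union: none.

none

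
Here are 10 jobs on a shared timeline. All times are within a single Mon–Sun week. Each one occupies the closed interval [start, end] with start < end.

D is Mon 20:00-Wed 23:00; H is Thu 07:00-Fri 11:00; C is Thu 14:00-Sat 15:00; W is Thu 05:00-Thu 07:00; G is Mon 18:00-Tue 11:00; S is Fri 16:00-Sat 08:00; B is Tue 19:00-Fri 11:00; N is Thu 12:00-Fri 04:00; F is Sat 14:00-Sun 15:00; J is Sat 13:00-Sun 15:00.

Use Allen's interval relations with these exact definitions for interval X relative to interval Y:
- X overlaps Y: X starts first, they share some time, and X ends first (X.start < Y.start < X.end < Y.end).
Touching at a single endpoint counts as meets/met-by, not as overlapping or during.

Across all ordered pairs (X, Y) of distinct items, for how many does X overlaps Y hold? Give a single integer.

7

Checking all 90 ordered pairs for relation 'overlaps'; matching pairs in alphabetical order:
(B, C): B overlaps C ✓
(C, F): C overlaps F ✓
(C, J): C overlaps J ✓
(D, B): D overlaps B ✓
(G, D): G overlaps D ✓
(H, C): H overlaps C ✓
(N, C): N overlaps C ✓
Count: 7.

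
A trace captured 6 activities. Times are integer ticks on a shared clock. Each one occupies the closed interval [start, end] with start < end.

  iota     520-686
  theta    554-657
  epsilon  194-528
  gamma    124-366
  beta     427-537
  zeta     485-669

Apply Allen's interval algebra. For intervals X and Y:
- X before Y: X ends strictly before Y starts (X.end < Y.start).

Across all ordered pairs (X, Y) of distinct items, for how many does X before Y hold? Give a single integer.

6

Checking all 30 ordered pairs for relation 'before'; matching pairs in alphabetical order:
(beta, theta): beta before theta ✓
(epsilon, theta): epsilon before theta ✓
(gamma, beta): gamma before beta ✓
(gamma, iota): gamma before iota ✓
(gamma, theta): gamma before theta ✓
(gamma, zeta): gamma before zeta ✓
Count: 6.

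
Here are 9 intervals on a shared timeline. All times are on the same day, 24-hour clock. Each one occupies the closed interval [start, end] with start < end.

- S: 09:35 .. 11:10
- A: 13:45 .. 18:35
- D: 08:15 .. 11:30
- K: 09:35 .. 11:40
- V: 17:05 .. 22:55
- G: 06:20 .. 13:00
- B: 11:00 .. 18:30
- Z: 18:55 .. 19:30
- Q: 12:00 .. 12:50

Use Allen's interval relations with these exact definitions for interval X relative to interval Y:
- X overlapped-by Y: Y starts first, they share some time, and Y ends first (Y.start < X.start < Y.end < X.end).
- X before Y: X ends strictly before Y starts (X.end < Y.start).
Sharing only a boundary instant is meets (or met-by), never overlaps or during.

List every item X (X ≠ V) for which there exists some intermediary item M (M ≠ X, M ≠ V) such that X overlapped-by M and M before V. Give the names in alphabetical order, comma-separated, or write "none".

Target V = [17:05, 22:55].
Intermediaries M with M before V: D, G, K, Q, S.
Via D — items with X overlapped-by D: B, K.
Via G — items with X overlapped-by G: B.
Via K — items with X overlapped-by K: B.
Via Q — items with X overlapped-by Q: none.
Via S — items with X overlapped-by S: B.
Union: B, K.

B, K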